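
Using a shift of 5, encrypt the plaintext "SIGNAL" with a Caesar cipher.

Step 1: For each letter, shift forward by 5 positions (mod 26).
  S (position 18) -> position (18+5) mod 26 = 23 -> X
  I (position 8) -> position (8+5) mod 26 = 13 -> N
  G (position 6) -> position (6+5) mod 26 = 11 -> L
  N (position 13) -> position (13+5) mod 26 = 18 -> S
  A (position 0) -> position (0+5) mod 26 = 5 -> F
  L (position 11) -> position (11+5) mod 26 = 16 -> Q
Result: XNLSFQ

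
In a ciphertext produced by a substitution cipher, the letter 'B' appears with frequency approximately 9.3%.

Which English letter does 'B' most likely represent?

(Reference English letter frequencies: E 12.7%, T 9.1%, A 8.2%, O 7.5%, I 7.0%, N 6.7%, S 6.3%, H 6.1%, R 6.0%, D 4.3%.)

Step 1: The observed frequency is 9.3%.
Step 2: Compare with English frequencies:
  E: 12.7% (difference: 3.4%)
  T: 9.1% (difference: 0.2%) <-- closest
  A: 8.2% (difference: 1.1%)
  O: 7.5% (difference: 1.8%)
  I: 7.0% (difference: 2.3%)
  N: 6.7% (difference: 2.6%)
  S: 6.3% (difference: 3.0%)
  H: 6.1% (difference: 3.2%)
  R: 6.0% (difference: 3.3%)
  D: 4.3% (difference: 5.0%)
Step 3: 'B' most likely represents 'T' (frequency 9.1%).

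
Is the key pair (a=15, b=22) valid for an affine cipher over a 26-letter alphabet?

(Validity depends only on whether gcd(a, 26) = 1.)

Step 1: Compute gcd(15, 26).
Step 2: gcd(15, 26) = 1.
Since gcd = 1, 15 is coprime with 26, so it is a valid key.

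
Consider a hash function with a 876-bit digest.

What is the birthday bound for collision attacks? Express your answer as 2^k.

Step 1: The birthday paradox gives collision probability ~50% after sqrt(2^n) = 2^(n/2) hashes.
Step 2: For 876-bit output: 2^(876/2) = 2^438.
Step 3: Approximately 2^438 hash computations needed.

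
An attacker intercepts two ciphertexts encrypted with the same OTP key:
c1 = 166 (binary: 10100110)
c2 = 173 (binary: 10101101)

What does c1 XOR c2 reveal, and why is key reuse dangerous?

Step 1: c1 XOR c2 = (m1 XOR k) XOR (m2 XOR k).
Step 2: By XOR associativity/commutativity: = m1 XOR m2 XOR k XOR k = m1 XOR m2.
Step 3: 10100110 XOR 10101101 = 00001011 = 11.
Step 4: The key cancels out! An attacker learns m1 XOR m2 = 11, revealing the relationship between plaintexts.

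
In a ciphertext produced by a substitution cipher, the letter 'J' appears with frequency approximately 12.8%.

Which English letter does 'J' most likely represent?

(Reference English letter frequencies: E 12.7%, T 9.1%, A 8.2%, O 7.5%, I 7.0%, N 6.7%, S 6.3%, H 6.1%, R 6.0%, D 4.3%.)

Step 1: The observed frequency is 12.8%.
Step 2: Compare with English frequencies:
  E: 12.7% (difference: 0.1%) <-- closest
  T: 9.1% (difference: 3.7%)
  A: 8.2% (difference: 4.6%)
  O: 7.5% (difference: 5.3%)
  I: 7.0% (difference: 5.8%)
  N: 6.7% (difference: 6.1%)
  S: 6.3% (difference: 6.5%)
  H: 6.1% (difference: 6.7%)
  R: 6.0% (difference: 6.8%)
  D: 4.3% (difference: 8.5%)
Step 3: 'J' most likely represents 'E' (frequency 12.7%).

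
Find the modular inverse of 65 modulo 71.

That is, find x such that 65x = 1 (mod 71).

Step 1: We need x such that 65 * x = 1 (mod 71).
Step 2: Using the extended Euclidean algorithm or trial:
  65 * 59 = 3835 = 54 * 71 + 1.
Step 3: Since 3835 mod 71 = 1, the inverse is x = 59.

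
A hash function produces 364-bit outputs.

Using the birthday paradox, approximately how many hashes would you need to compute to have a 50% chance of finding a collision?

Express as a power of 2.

Step 1: The birthday paradox gives collision probability ~50% after sqrt(2^n) = 2^(n/2) hashes.
Step 2: For 364-bit output: 2^(364/2) = 2^182.
Step 3: Approximately 2^182 hash computations needed.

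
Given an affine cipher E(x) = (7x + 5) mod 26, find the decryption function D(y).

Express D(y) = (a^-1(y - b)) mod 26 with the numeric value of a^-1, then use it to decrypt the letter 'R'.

Step 1: Find a^-1, the modular inverse of 7 mod 26.
Step 2: We need 7 * a^-1 = 1 (mod 26).
Step 3: 7 * 15 = 105 = 4 * 26 + 1, so a^-1 = 15.
Step 4: D(y) = 15(y - 5) mod 26.
Step 5: Apply to 'R' (y = 17): D(17) = 15 * (17 - 5) mod 26 = 15 * 12 mod 26 = 24 -> 'Y'.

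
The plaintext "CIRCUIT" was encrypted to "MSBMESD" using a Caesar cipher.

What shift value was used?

Step 1: Compare first letters: C (position 2) -> M (position 12).
Step 2: Shift = (12 - 2) mod 26 = 10.
The shift value is 10.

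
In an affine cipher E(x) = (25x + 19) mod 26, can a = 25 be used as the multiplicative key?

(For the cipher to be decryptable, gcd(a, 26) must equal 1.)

Step 1: Compute gcd(25, 26).
Step 2: gcd(25, 26) = 1.
Since gcd = 1, 25 is coprime with 26, so it is a valid key.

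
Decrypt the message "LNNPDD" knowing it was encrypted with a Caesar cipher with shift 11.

Step 1: Reverse the shift by subtracting 11 from each letter position.
  L (position 11) -> position (11-11) mod 26 = 0 -> A
  N (position 13) -> position (13-11) mod 26 = 2 -> C
  N (position 13) -> position (13-11) mod 26 = 2 -> C
  P (position 15) -> position (15-11) mod 26 = 4 -> E
  D (position 3) -> position (3-11) mod 26 = 18 -> S
  D (position 3) -> position (3-11) mod 26 = 18 -> S
Decrypted message: ACCESS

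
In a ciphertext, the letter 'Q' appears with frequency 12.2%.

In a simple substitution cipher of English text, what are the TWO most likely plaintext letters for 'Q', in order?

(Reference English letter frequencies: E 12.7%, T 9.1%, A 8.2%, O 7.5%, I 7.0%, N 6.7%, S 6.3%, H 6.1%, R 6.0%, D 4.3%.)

Step 1: Observed frequency of 'Q' is 12.2%.
Step 2: Compute distances to each reference frequency and sort:
  E (12.7%): difference = 0.5% <-- BEST
  T (9.1%): difference = 3.1% <-- RUNNER-UP
  A (8.2%): difference = 4.0%
  O (7.5%): difference = 4.7%
  I (7.0%): difference = 5.2%
Step 3: Most likely is 'E' (12.7%, diff 0.5%); second most likely is 'T' (9.1%, diff 3.1%).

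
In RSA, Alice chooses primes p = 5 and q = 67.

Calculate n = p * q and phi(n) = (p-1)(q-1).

Step 1: n = p * q = 5 * 67 = 335.
Step 2: phi(n) = (p-1)(q-1) = 4 * 66 = 264.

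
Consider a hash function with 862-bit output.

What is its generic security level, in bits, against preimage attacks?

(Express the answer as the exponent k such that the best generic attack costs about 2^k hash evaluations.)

Step 1: The hash has a 862-bit output.
Step 2: Preimage resistance means: given a digest h(x), it should be infeasible to find any input that hashes to it.
With a 862-bit output there are 2^862 possible digests, so a generic brute-force preimage search costs about 2^862 evaluations.
Step 3: Security level = 862 bits.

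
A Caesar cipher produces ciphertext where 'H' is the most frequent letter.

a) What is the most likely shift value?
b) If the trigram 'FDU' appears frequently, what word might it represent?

Step 1: In English, 'E' is the most frequent letter (12.7%).
Step 2: The most frequent ciphertext letter is 'H' (position 7).
Step 3: Shift = (7 - 4) mod 26 = 3.
Step 4: Decrypt 'FDU' by shifting back 3:
  F -> C
  D -> A
  U -> R
Step 5: 'FDU' decrypts to 'CAR'.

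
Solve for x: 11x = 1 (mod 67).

Step 1: We need x such that 11 * x = 1 (mod 67).
Step 2: Using the extended Euclidean algorithm or trial:
  11 * 61 = 671 = 10 * 67 + 1.
Step 3: Since 671 mod 67 = 1, the inverse is x = 61.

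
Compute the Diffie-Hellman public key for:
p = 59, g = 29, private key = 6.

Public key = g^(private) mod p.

Step 1: A = g^a mod p = 29^6 mod 59.
  29^1 mod 59 = 29
  29^2 mod 59 = (29 * 29) mod 59 = 15
  29^3 mod 59 = (15 * 29) mod 59 = 22
  29^4 mod 59 = (22 * 29) mod 59 = 48
  29^5 mod 59 = (48 * 29) mod 59 = 35
  29^6 mod 59 = (35 * 29) mod 59 = 12
Result: A = 12.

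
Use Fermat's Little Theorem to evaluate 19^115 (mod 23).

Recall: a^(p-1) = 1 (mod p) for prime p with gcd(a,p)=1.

Step 1: Since 23 is prime, by Fermat's Little Theorem: 19^22 = 1 (mod 23).
Step 2: Reduce exponent: 115 mod 22 = 5.
Step 3: So 19^115 = 19^5 (mod 23).
Step 4: 19^5 mod 23 = 11.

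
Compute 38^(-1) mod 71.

Step 1: We need x such that 38 * x = 1 (mod 71).
Step 2: Using the extended Euclidean algorithm or trial:
  38 * 43 = 1634 = 23 * 71 + 1.
Step 3: Since 1634 mod 71 = 1, the inverse is x = 43.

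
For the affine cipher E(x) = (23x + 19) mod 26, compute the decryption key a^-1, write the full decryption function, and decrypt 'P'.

Step 1: Find a^-1, the modular inverse of 23 mod 26.
Step 2: We need 23 * a^-1 = 1 (mod 26).
Step 3: 23 * 17 = 391 = 15 * 26 + 1, so a^-1 = 17.
Step 4: D(y) = 17(y - 19) mod 26.
Step 5: Apply to 'P' (y = 15): D(15) = 17 * (15 - 19) mod 26 = 17 * -4 mod 26 = 10 -> 'K'.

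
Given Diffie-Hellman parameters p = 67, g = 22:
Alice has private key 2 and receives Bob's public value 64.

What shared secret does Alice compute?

Step 1: s = B^a mod p = 64^2 mod 67.
  64^1 mod 67 = 64
  64^2 mod 67 = (64 * 64) mod 67 = 9
Result: shared secret = 9.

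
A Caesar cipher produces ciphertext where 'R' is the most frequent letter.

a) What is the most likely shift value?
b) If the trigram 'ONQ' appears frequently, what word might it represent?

Step 1: In English, 'E' is the most frequent letter (12.7%).
Step 2: The most frequent ciphertext letter is 'R' (position 17).
Step 3: Shift = (17 - 4) mod 26 = 13.
Step 4: Decrypt 'ONQ' by shifting back 13:
  O -> B
  N -> A
  Q -> D
Step 5: 'ONQ' decrypts to 'BAD'.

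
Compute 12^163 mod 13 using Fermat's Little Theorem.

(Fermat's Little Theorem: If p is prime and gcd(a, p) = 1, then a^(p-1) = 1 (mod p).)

Step 1: Since 13 is prime, by Fermat's Little Theorem: 12^12 = 1 (mod 13).
Step 2: Reduce exponent: 163 mod 12 = 7.
Step 3: So 12^163 = 12^7 (mod 13).
Step 4: 12^7 mod 13 = 12.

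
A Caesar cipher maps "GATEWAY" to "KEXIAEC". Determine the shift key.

Step 1: Compare first letters: G (position 6) -> K (position 10).
Step 2: Shift = (10 - 6) mod 26 = 4.
The shift value is 4.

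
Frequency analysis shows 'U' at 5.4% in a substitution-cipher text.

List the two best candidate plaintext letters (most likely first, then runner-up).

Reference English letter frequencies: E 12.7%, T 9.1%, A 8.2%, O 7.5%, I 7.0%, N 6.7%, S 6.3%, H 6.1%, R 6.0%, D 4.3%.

Step 1: Observed frequency of 'U' is 5.4%.
Step 2: Compute distances to each reference frequency and sort:
  R (6.0%): difference = 0.6% <-- BEST
  H (6.1%): difference = 0.7% <-- RUNNER-UP
  S (6.3%): difference = 0.9%
  D (4.3%): difference = 1.1%
  N (6.7%): difference = 1.3%
Step 3: Most likely is 'R' (6.0%, diff 0.6%); second most likely is 'H' (6.1%, diff 0.7%).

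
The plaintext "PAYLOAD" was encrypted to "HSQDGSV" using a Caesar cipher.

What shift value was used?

Step 1: Compare first letters: P (position 15) -> H (position 7).
Step 2: Shift = (7 - 15) mod 26 = 18.
The shift value is 18.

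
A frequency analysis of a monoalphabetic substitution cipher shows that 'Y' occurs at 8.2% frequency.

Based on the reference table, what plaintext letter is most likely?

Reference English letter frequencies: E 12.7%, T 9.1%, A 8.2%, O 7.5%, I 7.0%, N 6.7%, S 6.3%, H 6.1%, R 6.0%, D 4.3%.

Step 1: The observed frequency is 8.2%.
Step 2: Compare with English frequencies:
  E: 12.7% (difference: 4.5%)
  T: 9.1% (difference: 0.9%)
  A: 8.2% (difference: 0.0%) <-- closest
  O: 7.5% (difference: 0.7%)
  I: 7.0% (difference: 1.2%)
  N: 6.7% (difference: 1.5%)
  S: 6.3% (difference: 1.9%)
  H: 6.1% (difference: 2.1%)
  R: 6.0% (difference: 2.2%)
  D: 4.3% (difference: 3.9%)
Step 3: 'Y' most likely represents 'A' (frequency 8.2%).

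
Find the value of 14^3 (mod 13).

Step 1: Compute 14^3 mod 13 step by step, reducing modulo 13 at each step.
  14^1 mod 13 = 1
  14^2 mod 13 = (1 * 14) mod 13 = 1
  14^3 mod 13 = (1 * 14) mod 13 = 1
Step 2: Result = 1.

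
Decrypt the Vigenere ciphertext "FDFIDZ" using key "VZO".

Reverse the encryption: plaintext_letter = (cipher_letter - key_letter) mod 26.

Step 1: Extend key: VZOVZO
Step 2: Decrypt each letter (c - k) mod 26:
  F(5) - V(21) = (5-21) mod 26 = 10 = K
  D(3) - Z(25) = (3-25) mod 26 = 4 = E
  F(5) - O(14) = (5-14) mod 26 = 17 = R
  I(8) - V(21) = (8-21) mod 26 = 13 = N
  D(3) - Z(25) = (3-25) mod 26 = 4 = E
  Z(25) - O(14) = (25-14) mod 26 = 11 = L
Plaintext: KERNEL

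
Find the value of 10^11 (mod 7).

Step 1: Compute 10^11 mod 7 step by step, reducing modulo 7 at each step.
  10^1 mod 7 = 3
  10^2 mod 7 = (3 * 10) mod 7 = 2
  10^3 mod 7 = (2 * 10) mod 7 = 6
  10^4 mod 7 = (6 * 10) mod 7 = 4
  10^5 mod 7 = (4 * 10) mod 7 = 5
  10^6 mod 7 = (5 * 10) mod 7 = 1
  10^7 mod 7 = (1 * 10) mod 7 = 3
  10^8 mod 7 = (3 * 10) mod 7 = 2
  10^9 mod 7 = (2 * 10) mod 7 = 6
  10^10 mod 7 = (6 * 10) mod 7 = 4
  10^11 mod 7 = (4 * 10) mod 7 = 5
Step 2: Result = 5.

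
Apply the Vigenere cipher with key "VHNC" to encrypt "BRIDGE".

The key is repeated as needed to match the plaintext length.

Step 1: Repeat key to match plaintext length:
  Plaintext: BRIDGE
  Key:       VHNCVH
Step 2: Encrypt each letter:
  B(1) + V(21) = (1+21) mod 26 = 22 = W
  R(17) + H(7) = (17+7) mod 26 = 24 = Y
  I(8) + N(13) = (8+13) mod 26 = 21 = V
  D(3) + C(2) = (3+2) mod 26 = 5 = F
  G(6) + V(21) = (6+21) mod 26 = 1 = B
  E(4) + H(7) = (4+7) mod 26 = 11 = L
Ciphertext: WYVFBL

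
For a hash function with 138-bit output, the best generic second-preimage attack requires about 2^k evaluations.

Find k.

Step 1: The hash has a 138-bit output.
Step 2: Second-preimage resistance means: given a specific input x, it should be infeasible to find a different y with h(y) = h(x).
With a 138-bit output, a generic search for a second preimage costs about 2^138 evaluations (each trial matches the fixed target with probability 2^-138).
Step 3: Security level = 138 bits.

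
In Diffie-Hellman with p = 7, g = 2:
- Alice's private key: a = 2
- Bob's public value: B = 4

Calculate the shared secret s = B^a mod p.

Step 1: s = B^a mod p = 4^2 mod 7.
  4^1 mod 7 = 4
  4^2 mod 7 = (4 * 4) mod 7 = 2
Result: shared secret = 2.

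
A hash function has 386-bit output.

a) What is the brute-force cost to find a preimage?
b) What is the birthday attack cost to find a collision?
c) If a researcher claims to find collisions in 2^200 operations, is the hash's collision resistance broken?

Step 1: Preimage resistance requires brute-force of 2^386 operations.
Step 2: Collision resistance (birthday bound) = 2^(386/2) = 2^193.
Step 3: The claimed attack costs 2^200 operations.
Step 4: Since 2^200 >= 2^193, the claimed attack is no faster than the generic birthday attack, so this does not break collision resistance.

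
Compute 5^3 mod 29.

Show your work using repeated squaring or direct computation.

Step 1: Compute 5^3 mod 29 step by step, reducing modulo 29 at each step.
  5^1 mod 29 = 5
  5^2 mod 29 = (5 * 5) mod 29 = 25
  5^3 mod 29 = (25 * 5) mod 29 = 9
Step 2: Result = 9.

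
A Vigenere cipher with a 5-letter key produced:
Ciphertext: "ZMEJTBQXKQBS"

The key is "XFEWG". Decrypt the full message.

Step 1: Key 'XFEWG' has length 5. Extended key: XFEWGXFEWGXF
Step 2: Decrypt each position:
  Z(25) - X(23) = 2 = C
  M(12) - F(5) = 7 = H
  E(4) - E(4) = 0 = A
  J(9) - W(22) = 13 = N
  T(19) - G(6) = 13 = N
  B(1) - X(23) = 4 = E
  Q(16) - F(5) = 11 = L
  X(23) - E(4) = 19 = T
  K(10) - W(22) = 14 = O
  Q(16) - G(6) = 10 = K
  B(1) - X(23) = 4 = E
  S(18) - F(5) = 13 = N
Plaintext: CHANNELTOKEN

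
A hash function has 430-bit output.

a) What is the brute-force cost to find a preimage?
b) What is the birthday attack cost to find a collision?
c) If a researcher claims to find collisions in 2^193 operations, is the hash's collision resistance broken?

Step 1: Preimage resistance requires brute-force of 2^430 operations.
Step 2: Collision resistance (birthday bound) = 2^(430/2) = 2^215.
Step 3: The claimed attack costs 2^193 operations.
Step 4: Since 2^193 < 2^215, the claimed attack beats the generic birthday bound, so collision resistance is broken.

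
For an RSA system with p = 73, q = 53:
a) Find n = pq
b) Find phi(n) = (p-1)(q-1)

Step 1: n = p * q = 73 * 53 = 3869.
Step 2: phi(n) = (p-1)(q-1) = 72 * 52 = 3744.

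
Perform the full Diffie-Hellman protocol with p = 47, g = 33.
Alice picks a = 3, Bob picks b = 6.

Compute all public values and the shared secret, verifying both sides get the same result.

Step 1: A = g^a mod p = 33^3 mod 47 = 29.
Step 2: B = g^b mod p = 33^6 mod 47 = 42.
Step 3: Alice computes s = B^a mod p = 42^3 mod 47 = 16.
Step 4: Bob computes s = A^b mod p = 29^6 mod 47 = 16.
Both sides agree: shared secret = 16.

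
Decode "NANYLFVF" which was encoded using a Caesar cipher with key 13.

Step 1: Reverse the shift by subtracting 13 from each letter position.
  N (position 13) -> position (13-13) mod 26 = 0 -> A
  A (position 0) -> position (0-13) mod 26 = 13 -> N
  N (position 13) -> position (13-13) mod 26 = 0 -> A
  Y (position 24) -> position (24-13) mod 26 = 11 -> L
  L (position 11) -> position (11-13) mod 26 = 24 -> Y
  F (position 5) -> position (5-13) mod 26 = 18 -> S
  V (position 21) -> position (21-13) mod 26 = 8 -> I
  F (position 5) -> position (5-13) mod 26 = 18 -> S
Decrypted message: ANALYSIS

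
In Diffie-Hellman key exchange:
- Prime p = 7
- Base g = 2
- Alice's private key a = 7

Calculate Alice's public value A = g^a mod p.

Step 1: A = g^a mod p = 2^7 mod 7.
  2^1 mod 7 = 2
  2^2 mod 7 = (2 * 2) mod 7 = 4
  2^3 mod 7 = (4 * 2) mod 7 = 1
  2^4 mod 7 = (1 * 2) mod 7 = 2
  2^5 mod 7 = (2 * 2) mod 7 = 4
  2^6 mod 7 = (4 * 2) mod 7 = 1
  2^7 mod 7 = (1 * 2) mod 7 = 2
Result: A = 2.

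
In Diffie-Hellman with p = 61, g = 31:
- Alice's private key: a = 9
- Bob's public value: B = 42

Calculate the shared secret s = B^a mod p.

Step 1: s = B^a mod p = 42^9 mod 61.
  42^1 mod 61 = 42
  42^2 mod 61 = (42 * 42) mod 61 = 56
  42^3 mod 61 = (56 * 42) mod 61 = 34
  42^4 mod 61 = (34 * 42) mod 61 = 25
  42^5 mod 61 = (25 * 42) mod 61 = 13
  42^6 mod 61 = (13 * 42) mod 61 = 58
  42^7 mod 61 = (58 * 42) mod 61 = 57
  42^8 mod 61 = (57 * 42) mod 61 = 15
  42^9 mod 61 = (15 * 42) mod 61 = 20
Result: shared secret = 20.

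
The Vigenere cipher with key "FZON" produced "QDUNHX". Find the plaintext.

Step 1: Extend key: FZONFZ
Step 2: Decrypt each letter (c - k) mod 26:
  Q(16) - F(5) = (16-5) mod 26 = 11 = L
  D(3) - Z(25) = (3-25) mod 26 = 4 = E
  U(20) - O(14) = (20-14) mod 26 = 6 = G
  N(13) - N(13) = (13-13) mod 26 = 0 = A
  H(7) - F(5) = (7-5) mod 26 = 2 = C
  X(23) - Z(25) = (23-25) mod 26 = 24 = Y
Plaintext: LEGACY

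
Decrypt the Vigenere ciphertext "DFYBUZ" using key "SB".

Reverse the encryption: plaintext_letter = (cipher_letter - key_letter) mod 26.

Step 1: Extend key: SBSBSB
Step 2: Decrypt each letter (c - k) mod 26:
  D(3) - S(18) = (3-18) mod 26 = 11 = L
  F(5) - B(1) = (5-1) mod 26 = 4 = E
  Y(24) - S(18) = (24-18) mod 26 = 6 = G
  B(1) - B(1) = (1-1) mod 26 = 0 = A
  U(20) - S(18) = (20-18) mod 26 = 2 = C
  Z(25) - B(1) = (25-1) mod 26 = 24 = Y
Plaintext: LEGACY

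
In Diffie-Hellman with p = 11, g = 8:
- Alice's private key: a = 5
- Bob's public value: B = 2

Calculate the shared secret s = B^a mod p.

Step 1: s = B^a mod p = 2^5 mod 11.
  2^1 mod 11 = 2
  2^2 mod 11 = (2 * 2) mod 11 = 4
  2^3 mod 11 = (4 * 2) mod 11 = 8
  2^4 mod 11 = (8 * 2) mod 11 = 5
  2^5 mod 11 = (5 * 2) mod 11 = 10
Result: shared secret = 10.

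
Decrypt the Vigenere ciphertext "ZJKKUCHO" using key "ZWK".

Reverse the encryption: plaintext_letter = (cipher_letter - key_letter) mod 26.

Step 1: Extend key: ZWKZWKZW
Step 2: Decrypt each letter (c - k) mod 26:
  Z(25) - Z(25) = (25-25) mod 26 = 0 = A
  J(9) - W(22) = (9-22) mod 26 = 13 = N
  K(10) - K(10) = (10-10) mod 26 = 0 = A
  K(10) - Z(25) = (10-25) mod 26 = 11 = L
  U(20) - W(22) = (20-22) mod 26 = 24 = Y
  C(2) - K(10) = (2-10) mod 26 = 18 = S
  H(7) - Z(25) = (7-25) mod 26 = 8 = I
  O(14) - W(22) = (14-22) mod 26 = 18 = S
Plaintext: ANALYSIS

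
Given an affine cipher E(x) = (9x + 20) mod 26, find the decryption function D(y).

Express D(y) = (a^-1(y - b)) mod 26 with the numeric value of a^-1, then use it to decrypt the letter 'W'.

Step 1: Find a^-1, the modular inverse of 9 mod 26.
Step 2: We need 9 * a^-1 = 1 (mod 26).
Step 3: 9 * 3 = 27 = 1 * 26 + 1, so a^-1 = 3.
Step 4: D(y) = 3(y - 20) mod 26.
Step 5: Apply to 'W' (y = 22): D(22) = 3 * (22 - 20) mod 26 = 3 * 2 mod 26 = 6 -> 'G'.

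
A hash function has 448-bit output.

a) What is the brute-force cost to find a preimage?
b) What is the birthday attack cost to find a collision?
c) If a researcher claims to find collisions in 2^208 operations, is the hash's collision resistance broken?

Step 1: Preimage resistance requires brute-force of 2^448 operations.
Step 2: Collision resistance (birthday bound) = 2^(448/2) = 2^224.
Step 3: The claimed attack costs 2^208 operations.
Step 4: Since 2^208 < 2^224, the claimed attack beats the generic birthday bound, so collision resistance is broken.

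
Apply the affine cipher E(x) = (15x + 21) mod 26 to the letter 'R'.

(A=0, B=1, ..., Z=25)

Step 1: Convert 'R' to number: x = 17.
Step 2: E(17) = (15 * 17 + 21) mod 26 = 276 mod 26 = 16.
Step 3: Convert 16 back to letter: Q.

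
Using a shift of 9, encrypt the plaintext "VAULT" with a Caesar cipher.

Step 1: For each letter, shift forward by 9 positions (mod 26).
  V (position 21) -> position (21+9) mod 26 = 4 -> E
  A (position 0) -> position (0+9) mod 26 = 9 -> J
  U (position 20) -> position (20+9) mod 26 = 3 -> D
  L (position 11) -> position (11+9) mod 26 = 20 -> U
  T (position 19) -> position (19+9) mod 26 = 2 -> C
Result: EJDUC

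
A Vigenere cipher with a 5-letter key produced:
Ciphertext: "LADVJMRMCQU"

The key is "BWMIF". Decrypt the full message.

Step 1: Key 'BWMIF' has length 5. Extended key: BWMIFBWMIFB
Step 2: Decrypt each position:
  L(11) - B(1) = 10 = K
  A(0) - W(22) = 4 = E
  D(3) - M(12) = 17 = R
  V(21) - I(8) = 13 = N
  J(9) - F(5) = 4 = E
  M(12) - B(1) = 11 = L
  R(17) - W(22) = 21 = V
  M(12) - M(12) = 0 = A
  C(2) - I(8) = 20 = U
  Q(16) - F(5) = 11 = L
  U(20) - B(1) = 19 = T
Plaintext: KERNELVAULT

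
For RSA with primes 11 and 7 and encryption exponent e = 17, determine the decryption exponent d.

Step 1: n = 11 * 7 = 77.
Step 2: phi(n) = 10 * 6 = 60.
Step 3: Find d such that 17 * d = 1 (mod 60).
Step 4: d = 17^(-1) mod 60 = 53.
Verification: 17 * 53 = 901 = 15 * 60 + 1.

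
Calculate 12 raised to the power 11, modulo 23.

Step 1: Compute 12^11 mod 23 step by step, reducing modulo 23 at each step.
  12^1 mod 23 = 12
  12^2 mod 23 = (12 * 12) mod 23 = 6
  12^3 mod 23 = (6 * 12) mod 23 = 3
  12^4 mod 23 = (3 * 12) mod 23 = 13
  12^5 mod 23 = (13 * 12) mod 23 = 18
  12^6 mod 23 = (18 * 12) mod 23 = 9
  12^7 mod 23 = (9 * 12) mod 23 = 16
  12^8 mod 23 = (16 * 12) mod 23 = 8
  12^9 mod 23 = (8 * 12) mod 23 = 4
  12^10 mod 23 = (4 * 12) mod 23 = 2
  12^11 mod 23 = (2 * 12) mod 23 = 1
Step 2: Result = 1.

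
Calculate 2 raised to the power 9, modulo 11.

Step 1: Compute 2^9 mod 11 step by step, reducing modulo 11 at each step.
  2^1 mod 11 = 2
  2^2 mod 11 = (2 * 2) mod 11 = 4
  2^3 mod 11 = (4 * 2) mod 11 = 8
  2^4 mod 11 = (8 * 2) mod 11 = 5
  2^5 mod 11 = (5 * 2) mod 11 = 10
  2^6 mod 11 = (10 * 2) mod 11 = 9
  2^7 mod 11 = (9 * 2) mod 11 = 7
  2^8 mod 11 = (7 * 2) mod 11 = 3
  2^9 mod 11 = (3 * 2) mod 11 = 6
Step 2: Result = 6.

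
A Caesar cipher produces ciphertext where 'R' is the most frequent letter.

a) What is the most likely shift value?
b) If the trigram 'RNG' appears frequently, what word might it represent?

Step 1: In English, 'E' is the most frequent letter (12.7%).
Step 2: The most frequent ciphertext letter is 'R' (position 17).
Step 3: Shift = (17 - 4) mod 26 = 13.
Step 4: Decrypt 'RNG' by shifting back 13:
  R -> E
  N -> A
  G -> T
Step 5: 'RNG' decrypts to 'EAT'.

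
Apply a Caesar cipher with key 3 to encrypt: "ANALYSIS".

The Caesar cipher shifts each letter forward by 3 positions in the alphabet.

Step 1: For each letter, shift forward by 3 positions (mod 26).
  A (position 0) -> position (0+3) mod 26 = 3 -> D
  N (position 13) -> position (13+3) mod 26 = 16 -> Q
  A (position 0) -> position (0+3) mod 26 = 3 -> D
  L (position 11) -> position (11+3) mod 26 = 14 -> O
  Y (position 24) -> position (24+3) mod 26 = 1 -> B
  S (position 18) -> position (18+3) mod 26 = 21 -> V
  I (position 8) -> position (8+3) mod 26 = 11 -> L
  S (position 18) -> position (18+3) mod 26 = 21 -> V
Result: DQDOBVLV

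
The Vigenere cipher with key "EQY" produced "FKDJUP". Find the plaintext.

Step 1: Extend key: EQYEQY
Step 2: Decrypt each letter (c - k) mod 26:
  F(5) - E(4) = (5-4) mod 26 = 1 = B
  K(10) - Q(16) = (10-16) mod 26 = 20 = U
  D(3) - Y(24) = (3-24) mod 26 = 5 = F
  J(9) - E(4) = (9-4) mod 26 = 5 = F
  U(20) - Q(16) = (20-16) mod 26 = 4 = E
  P(15) - Y(24) = (15-24) mod 26 = 17 = R
Plaintext: BUFFER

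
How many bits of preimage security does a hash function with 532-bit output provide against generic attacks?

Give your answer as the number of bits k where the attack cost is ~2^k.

Step 1: The hash has a 532-bit output.
Step 2: Preimage resistance means: given a digest h(x), it should be infeasible to find any input that hashes to it.
With a 532-bit output there are 2^532 possible digests, so a generic brute-force preimage search costs about 2^532 evaluations.
Step 3: Security level = 532 bits.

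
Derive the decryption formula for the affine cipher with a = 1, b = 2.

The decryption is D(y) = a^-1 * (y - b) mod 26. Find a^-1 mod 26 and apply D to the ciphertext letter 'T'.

Step 1: Find a^-1, the modular inverse of 1 mod 26.
Step 2: We need 1 * a^-1 = 1 (mod 26).
Step 3: 1 * 1 = 1 = 0 * 26 + 1, so a^-1 = 1.
Step 4: D(y) = 1(y - 2) mod 26.
Step 5: Apply to 'T' (y = 19): D(19) = 1 * (19 - 2) mod 26 = 1 * 17 mod 26 = 17 -> 'R'.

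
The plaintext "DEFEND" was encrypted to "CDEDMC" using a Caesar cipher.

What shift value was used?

Step 1: Compare first letters: D (position 3) -> C (position 2).
Step 2: Shift = (2 - 3) mod 26 = 25.
The shift value is 25.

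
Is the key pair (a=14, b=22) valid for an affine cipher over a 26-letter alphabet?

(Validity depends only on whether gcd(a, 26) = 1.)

Step 1: Compute gcd(14, 26).
Step 2: gcd(14, 26) = 2.
Since gcd = 2 != 1, 14 shares a common factor with 26, so it cannot be used.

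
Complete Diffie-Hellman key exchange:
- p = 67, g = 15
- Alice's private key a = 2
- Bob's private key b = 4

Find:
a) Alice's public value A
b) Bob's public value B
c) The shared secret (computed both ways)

Step 1: A = g^a mod p = 15^2 mod 67 = 24.
Step 2: B = g^b mod p = 15^4 mod 67 = 40.
Step 3: Alice computes s = B^a mod p = 40^2 mod 67 = 59.
Step 4: Bob computes s = A^b mod p = 24^4 mod 67 = 59.
Both sides agree: shared secret = 59.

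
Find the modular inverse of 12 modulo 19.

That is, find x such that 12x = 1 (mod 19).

Step 1: We need x such that 12 * x = 1 (mod 19).
Step 2: Using the extended Euclidean algorithm or trial:
  12 * 8 = 96 = 5 * 19 + 1.
Step 3: Since 96 mod 19 = 1, the inverse is x = 8.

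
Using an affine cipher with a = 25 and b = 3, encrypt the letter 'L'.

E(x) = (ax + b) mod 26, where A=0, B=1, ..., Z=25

Step 1: Convert 'L' to number: x = 11.
Step 2: E(11) = (25 * 11 + 3) mod 26 = 278 mod 26 = 18.
Step 3: Convert 18 back to letter: S.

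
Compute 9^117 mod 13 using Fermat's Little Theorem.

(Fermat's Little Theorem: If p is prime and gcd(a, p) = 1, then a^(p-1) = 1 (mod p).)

Step 1: Since 13 is prime, by Fermat's Little Theorem: 9^12 = 1 (mod 13).
Step 2: Reduce exponent: 117 mod 12 = 9.
Step 3: So 9^117 = 9^9 (mod 13).
Step 4: 9^9 mod 13 = 1.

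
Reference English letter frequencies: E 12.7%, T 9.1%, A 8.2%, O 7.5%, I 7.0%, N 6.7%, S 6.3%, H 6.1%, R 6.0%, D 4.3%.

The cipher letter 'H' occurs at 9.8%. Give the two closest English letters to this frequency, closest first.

Step 1: Observed frequency of 'H' is 9.8%.
Step 2: Compute distances to each reference frequency and sort:
  T (9.1%): difference = 0.7% <-- BEST
  A (8.2%): difference = 1.6% <-- RUNNER-UP
  O (7.5%): difference = 2.3%
  I (7.0%): difference = 2.8%
  E (12.7%): difference = 2.9%
Step 3: Most likely is 'T' (9.1%, diff 0.7%); second most likely is 'A' (8.2%, diff 1.6%).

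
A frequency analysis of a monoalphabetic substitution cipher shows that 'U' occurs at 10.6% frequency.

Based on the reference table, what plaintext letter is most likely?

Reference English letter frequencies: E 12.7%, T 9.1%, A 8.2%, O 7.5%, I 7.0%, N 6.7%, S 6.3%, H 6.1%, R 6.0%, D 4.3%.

Step 1: The observed frequency is 10.6%.
Step 2: Compare with English frequencies:
  E: 12.7% (difference: 2.1%)
  T: 9.1% (difference: 1.5%) <-- closest
  A: 8.2% (difference: 2.4%)
  O: 7.5% (difference: 3.1%)
  I: 7.0% (difference: 3.6%)
  N: 6.7% (difference: 3.9%)
  S: 6.3% (difference: 4.3%)
  H: 6.1% (difference: 4.5%)
  R: 6.0% (difference: 4.6%)
  D: 4.3% (difference: 6.3%)
Step 3: 'U' most likely represents 'T' (frequency 9.1%).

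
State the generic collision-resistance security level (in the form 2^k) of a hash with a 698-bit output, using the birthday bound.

Step 1: The birthday paradox gives collision probability ~50% after sqrt(2^n) = 2^(n/2) hashes.
Step 2: For 698-bit output: 2^(698/2) = 2^349.
Step 3: Approximately 2^349 hash computations needed.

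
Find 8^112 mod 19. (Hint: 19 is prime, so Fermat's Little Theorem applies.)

Step 1: Since 19 is prime, by Fermat's Little Theorem: 8^18 = 1 (mod 19).
Step 2: Reduce exponent: 112 mod 18 = 4.
Step 3: So 8^112 = 8^4 (mod 19).
Step 4: 8^4 mod 19 = 11.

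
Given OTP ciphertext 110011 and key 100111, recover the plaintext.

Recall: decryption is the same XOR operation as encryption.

Step 1: XOR ciphertext with key:
  Ciphertext: 110011
  Key:        100111
  XOR:        010100
Step 2: Plaintext = 010100 = 20 in decimal.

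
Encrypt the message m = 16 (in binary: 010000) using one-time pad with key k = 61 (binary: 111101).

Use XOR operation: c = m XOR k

Step 1: Write out the XOR operation bit by bit:
  Message: 010000
  Key:     111101
  XOR:     101101
Step 2: Convert to decimal: 101101 = 45.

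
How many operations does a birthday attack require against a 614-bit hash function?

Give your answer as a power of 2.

Step 1: The birthday paradox gives collision probability ~50% after sqrt(2^n) = 2^(n/2) hashes.
Step 2: For 614-bit output: 2^(614/2) = 2^307.
Step 3: Approximately 2^307 hash computations needed.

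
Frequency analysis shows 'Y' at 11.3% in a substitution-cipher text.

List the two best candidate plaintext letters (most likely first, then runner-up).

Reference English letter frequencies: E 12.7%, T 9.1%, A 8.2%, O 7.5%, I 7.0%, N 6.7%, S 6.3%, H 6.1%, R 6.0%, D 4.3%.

Step 1: Observed frequency of 'Y' is 11.3%.
Step 2: Compute distances to each reference frequency and sort:
  E (12.7%): difference = 1.4% <-- BEST
  T (9.1%): difference = 2.2% <-- RUNNER-UP
  A (8.2%): difference = 3.1%
  O (7.5%): difference = 3.8%
  I (7.0%): difference = 4.3%
Step 3: Most likely is 'E' (12.7%, diff 1.4%); second most likely is 'T' (9.1%, diff 2.2%).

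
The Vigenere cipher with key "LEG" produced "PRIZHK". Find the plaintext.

Step 1: Extend key: LEGLEG
Step 2: Decrypt each letter (c - k) mod 26:
  P(15) - L(11) = (15-11) mod 26 = 4 = E
  R(17) - E(4) = (17-4) mod 26 = 13 = N
  I(8) - G(6) = (8-6) mod 26 = 2 = C
  Z(25) - L(11) = (25-11) mod 26 = 14 = O
  H(7) - E(4) = (7-4) mod 26 = 3 = D
  K(10) - G(6) = (10-6) mod 26 = 4 = E
Plaintext: ENCODE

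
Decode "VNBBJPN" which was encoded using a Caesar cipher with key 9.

Step 1: Reverse the shift by subtracting 9 from each letter position.
  V (position 21) -> position (21-9) mod 26 = 12 -> M
  N (position 13) -> position (13-9) mod 26 = 4 -> E
  B (position 1) -> position (1-9) mod 26 = 18 -> S
  B (position 1) -> position (1-9) mod 26 = 18 -> S
  J (position 9) -> position (9-9) mod 26 = 0 -> A
  P (position 15) -> position (15-9) mod 26 = 6 -> G
  N (position 13) -> position (13-9) mod 26 = 4 -> E
Decrypted message: MESSAGE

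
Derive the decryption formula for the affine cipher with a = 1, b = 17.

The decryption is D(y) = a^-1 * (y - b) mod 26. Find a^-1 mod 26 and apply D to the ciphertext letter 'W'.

Step 1: Find a^-1, the modular inverse of 1 mod 26.
Step 2: We need 1 * a^-1 = 1 (mod 26).
Step 3: 1 * 1 = 1 = 0 * 26 + 1, so a^-1 = 1.
Step 4: D(y) = 1(y - 17) mod 26.
Step 5: Apply to 'W' (y = 22): D(22) = 1 * (22 - 17) mod 26 = 1 * 5 mod 26 = 5 -> 'F'.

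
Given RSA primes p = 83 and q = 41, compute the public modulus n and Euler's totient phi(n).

Step 1: n = p * q = 83 * 41 = 3403.
Step 2: phi(n) = (p-1)(q-1) = 82 * 40 = 3280.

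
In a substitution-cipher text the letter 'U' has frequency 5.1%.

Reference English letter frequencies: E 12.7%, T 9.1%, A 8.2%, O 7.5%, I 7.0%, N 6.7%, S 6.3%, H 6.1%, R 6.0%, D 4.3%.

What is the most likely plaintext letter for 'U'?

Step 1: The observed frequency is 5.1%.
Step 2: Compare with English frequencies:
  E: 12.7% (difference: 7.6%)
  T: 9.1% (difference: 4.0%)
  A: 8.2% (difference: 3.1%)
  O: 7.5% (difference: 2.4%)
  I: 7.0% (difference: 1.9%)
  N: 6.7% (difference: 1.6%)
  S: 6.3% (difference: 1.2%)
  H: 6.1% (difference: 1.0%)
  R: 6.0% (difference: 0.9%)
  D: 4.3% (difference: 0.8%) <-- closest
Step 3: 'U' most likely represents 'D' (frequency 4.3%).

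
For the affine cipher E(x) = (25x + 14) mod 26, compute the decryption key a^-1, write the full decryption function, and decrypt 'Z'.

Step 1: Find a^-1, the modular inverse of 25 mod 26.
Step 2: We need 25 * a^-1 = 1 (mod 26).
Step 3: 25 * 25 = 625 = 24 * 26 + 1, so a^-1 = 25.
Step 4: D(y) = 25(y - 14) mod 26.
Step 5: Apply to 'Z' (y = 25): D(25) = 25 * (25 - 14) mod 26 = 25 * 11 mod 26 = 15 -> 'P'.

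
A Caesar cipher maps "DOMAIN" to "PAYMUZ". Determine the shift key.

Step 1: Compare first letters: D (position 3) -> P (position 15).
Step 2: Shift = (15 - 3) mod 26 = 12.
The shift value is 12.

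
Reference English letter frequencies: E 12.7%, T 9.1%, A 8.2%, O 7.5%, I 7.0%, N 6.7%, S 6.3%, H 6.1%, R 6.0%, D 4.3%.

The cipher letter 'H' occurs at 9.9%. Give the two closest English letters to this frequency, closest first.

Step 1: Observed frequency of 'H' is 9.9%.
Step 2: Compute distances to each reference frequency and sort:
  T (9.1%): difference = 0.8% <-- BEST
  A (8.2%): difference = 1.7% <-- RUNNER-UP
  O (7.5%): difference = 2.4%
  E (12.7%): difference = 2.8%
  I (7.0%): difference = 2.9%
Step 3: Most likely is 'T' (9.1%, diff 0.8%); second most likely is 'A' (8.2%, diff 1.7%).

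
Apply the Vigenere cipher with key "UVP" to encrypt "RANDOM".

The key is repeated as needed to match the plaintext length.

Step 1: Repeat key to match plaintext length:
  Plaintext: RANDOM
  Key:       UVPUVP
Step 2: Encrypt each letter:
  R(17) + U(20) = (17+20) mod 26 = 11 = L
  A(0) + V(21) = (0+21) mod 26 = 21 = V
  N(13) + P(15) = (13+15) mod 26 = 2 = C
  D(3) + U(20) = (3+20) mod 26 = 23 = X
  O(14) + V(21) = (14+21) mod 26 = 9 = J
  M(12) + P(15) = (12+15) mod 26 = 1 = B
Ciphertext: LVCXJB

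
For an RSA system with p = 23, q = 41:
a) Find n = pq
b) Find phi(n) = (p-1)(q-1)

Step 1: n = p * q = 23 * 41 = 943.
Step 2: phi(n) = (p-1)(q-1) = 22 * 40 = 880.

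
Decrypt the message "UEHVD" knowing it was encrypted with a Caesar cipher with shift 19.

Step 1: Reverse the shift by subtracting 19 from each letter position.
  U (position 20) -> position (20-19) mod 26 = 1 -> B
  E (position 4) -> position (4-19) mod 26 = 11 -> L
  H (position 7) -> position (7-19) mod 26 = 14 -> O
  V (position 21) -> position (21-19) mod 26 = 2 -> C
  D (position 3) -> position (3-19) mod 26 = 10 -> K
Decrypted message: BLOCK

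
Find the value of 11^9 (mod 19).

Step 1: Compute 11^9 mod 19 step by step, reducing modulo 19 at each step.
  11^1 mod 19 = 11
  11^2 mod 19 = (11 * 11) mod 19 = 7
  11^3 mod 19 = (7 * 11) mod 19 = 1
  11^4 mod 19 = (1 * 11) mod 19 = 11
  11^5 mod 19 = (11 * 11) mod 19 = 7
  11^6 mod 19 = (7 * 11) mod 19 = 1
  11^7 mod 19 = (1 * 11) mod 19 = 11
  11^8 mod 19 = (11 * 11) mod 19 = 7
  11^9 mod 19 = (7 * 11) mod 19 = 1
Step 2: Result = 1.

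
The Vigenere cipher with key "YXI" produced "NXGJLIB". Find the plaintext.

Step 1: Extend key: YXIYXIY
Step 2: Decrypt each letter (c - k) mod 26:
  N(13) - Y(24) = (13-24) mod 26 = 15 = P
  X(23) - X(23) = (23-23) mod 26 = 0 = A
  G(6) - I(8) = (6-8) mod 26 = 24 = Y
  J(9) - Y(24) = (9-24) mod 26 = 11 = L
  L(11) - X(23) = (11-23) mod 26 = 14 = O
  I(8) - I(8) = (8-8) mod 26 = 0 = A
  B(1) - Y(24) = (1-24) mod 26 = 3 = D
Plaintext: PAYLOAD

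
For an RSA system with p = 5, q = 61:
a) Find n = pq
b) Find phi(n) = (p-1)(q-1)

Step 1: n = p * q = 5 * 61 = 305.
Step 2: phi(n) = (p-1)(q-1) = 4 * 60 = 240.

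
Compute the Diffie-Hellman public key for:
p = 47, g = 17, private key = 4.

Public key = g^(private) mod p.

Step 1: A = g^a mod p = 17^4 mod 47.
  17^1 mod 47 = 17
  17^2 mod 47 = (17 * 17) mod 47 = 7
  17^3 mod 47 = (7 * 17) mod 47 = 25
  17^4 mod 47 = (25 * 17) mod 47 = 2
Result: A = 2.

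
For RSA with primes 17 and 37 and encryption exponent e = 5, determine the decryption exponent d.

Step 1: n = 17 * 37 = 629.
Step 2: phi(n) = 16 * 36 = 576.
Step 3: Find d such that 5 * d = 1 (mod 576).
Step 4: d = 5^(-1) mod 576 = 461.
Verification: 5 * 461 = 2305 = 4 * 576 + 1.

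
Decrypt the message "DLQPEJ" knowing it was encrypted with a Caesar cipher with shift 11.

Step 1: Reverse the shift by subtracting 11 from each letter position.
  D (position 3) -> position (3-11) mod 26 = 18 -> S
  L (position 11) -> position (11-11) mod 26 = 0 -> A
  Q (position 16) -> position (16-11) mod 26 = 5 -> F
  P (position 15) -> position (15-11) mod 26 = 4 -> E
  E (position 4) -> position (4-11) mod 26 = 19 -> T
  J (position 9) -> position (9-11) mod 26 = 24 -> Y
Decrypted message: SAFETY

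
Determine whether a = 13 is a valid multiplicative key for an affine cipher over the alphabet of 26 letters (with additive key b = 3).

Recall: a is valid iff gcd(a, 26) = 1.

Step 1: Compute gcd(13, 26).
Step 2: gcd(13, 26) = 13.
Since gcd = 13 != 1, 13 shares a common factor with 26, so it cannot be used.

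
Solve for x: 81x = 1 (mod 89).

Step 1: We need x such that 81 * x = 1 (mod 89).
Step 2: Using the extended Euclidean algorithm or trial:
  81 * 11 = 891 = 10 * 89 + 1.
Step 3: Since 891 mod 89 = 1, the inverse is x = 11.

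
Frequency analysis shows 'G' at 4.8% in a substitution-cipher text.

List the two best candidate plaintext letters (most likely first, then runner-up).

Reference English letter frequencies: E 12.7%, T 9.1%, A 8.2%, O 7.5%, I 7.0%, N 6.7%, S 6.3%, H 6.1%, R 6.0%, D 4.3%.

Step 1: Observed frequency of 'G' is 4.8%.
Step 2: Compute distances to each reference frequency and sort:
  D (4.3%): difference = 0.5% <-- BEST
  R (6.0%): difference = 1.2% <-- RUNNER-UP
  H (6.1%): difference = 1.3%
  S (6.3%): difference = 1.5%
  N (6.7%): difference = 1.9%
Step 3: Most likely is 'D' (4.3%, diff 0.5%); second most likely is 'R' (6.0%, diff 1.2%).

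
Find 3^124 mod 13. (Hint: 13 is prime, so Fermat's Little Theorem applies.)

Step 1: Since 13 is prime, by Fermat's Little Theorem: 3^12 = 1 (mod 13).
Step 2: Reduce exponent: 124 mod 12 = 4.
Step 3: So 3^124 = 3^4 (mod 13).
Step 4: 3^4 mod 13 = 3.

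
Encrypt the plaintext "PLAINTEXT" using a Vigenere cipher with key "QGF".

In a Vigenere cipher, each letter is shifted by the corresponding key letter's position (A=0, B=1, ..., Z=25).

Step 1: Repeat key to match plaintext length:
  Plaintext: PLAINTEXT
  Key:       QGFQGFQGF
Step 2: Encrypt each letter:
  P(15) + Q(16) = (15+16) mod 26 = 5 = F
  L(11) + G(6) = (11+6) mod 26 = 17 = R
  A(0) + F(5) = (0+5) mod 26 = 5 = F
  I(8) + Q(16) = (8+16) mod 26 = 24 = Y
  N(13) + G(6) = (13+6) mod 26 = 19 = T
  T(19) + F(5) = (19+5) mod 26 = 24 = Y
  E(4) + Q(16) = (4+16) mod 26 = 20 = U
  X(23) + G(6) = (23+6) mod 26 = 3 = D
  T(19) + F(5) = (19+5) mod 26 = 24 = Y
Ciphertext: FRFYTYUDY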